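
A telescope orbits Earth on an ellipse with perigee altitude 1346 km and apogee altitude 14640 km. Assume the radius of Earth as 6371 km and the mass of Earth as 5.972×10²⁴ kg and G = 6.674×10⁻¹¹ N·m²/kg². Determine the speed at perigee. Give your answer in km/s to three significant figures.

v ≈ 8.69 km/s

μ = GM = 6.674×10⁻¹¹ × 5.972×10²⁴ = 3.986×10¹⁴ m³/s².
r_p = 6371 + 1346 = 7717.0 km = 7.7170×10⁶ m.
r_a = 6371 + 14640 = 21011 km = 2.1011×10⁷ m.
Semi-major axis a = (r_p + r_a)/2 = 14364 km = 1.436×10⁷ m.
Vis-viva: v² = μ(2/r − 1/a) = 3.986×10¹⁴ × (2.592×10⁻⁷ − 6.962×10⁻⁸) = 7.555×10⁷ m²/s².
v = 8692 m/s = 8.692 km/s.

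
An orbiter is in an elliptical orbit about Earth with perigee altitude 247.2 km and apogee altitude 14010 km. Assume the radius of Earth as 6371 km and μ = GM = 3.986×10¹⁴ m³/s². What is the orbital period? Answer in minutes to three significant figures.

T ≈ 260 minutes

r_p = 6371 + 247.2 = 6618.2 km = 6.6182×10⁶ m.
r_a = 6371 + 14010 = 20381 km = 2.0381×10⁷ m.
Semi-major axis a = (r_p + r_a)/2 = (6618.2 + 20381)/2 = 13500 km = 1.350×10⁷ m.
By Kepler's third law T = 2π√(a³/μ) = 2π × 2.484×10³ = 1.561×10⁴ s.
= 260.2 minutes.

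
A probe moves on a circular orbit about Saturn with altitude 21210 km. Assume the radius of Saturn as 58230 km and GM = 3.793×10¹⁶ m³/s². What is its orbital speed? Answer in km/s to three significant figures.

r = 58230 + 21210 = 79440 km = 7.9440×10⁷ m.
For a circular orbit v = √(μ/r) = √(3.793×10¹⁶ / 7.944×10⁷) = √(4.775×10⁸) = 21850 m/s.
That is 21.85 km/s.

v ≈ 21.9 km/s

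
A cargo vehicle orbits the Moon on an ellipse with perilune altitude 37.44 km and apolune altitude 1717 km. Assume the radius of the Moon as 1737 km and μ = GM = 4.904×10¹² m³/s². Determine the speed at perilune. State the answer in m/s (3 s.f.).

r_p = 1737 + 37.44 = 1774.4 km = 1.7744×10⁶ m.
r_a = 1737 + 1717 = 3454.0 km = 3.4540×10⁶ m.
Semi-major axis a = (r_p + r_a)/2 = 2614.2 km = 2.614×10⁶ m.
Vis-viva: v² = μ(2/r − 1/a) = 4.904×10¹² × (1.127×10⁻⁶ − 3.825×10⁻⁷) = 3.651×10⁶ m²/s².
v = 1911 m/s.

v ≈ 1910 m/s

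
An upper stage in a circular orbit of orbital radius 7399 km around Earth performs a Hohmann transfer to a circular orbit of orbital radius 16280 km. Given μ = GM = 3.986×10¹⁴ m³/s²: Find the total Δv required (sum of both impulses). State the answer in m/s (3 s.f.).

Δv_total ≈ 2300 m/s

r₁ = 7399 km = 7.399×10⁶ m.
r₂ = 16280 km = 1.628×10⁷ m.
Transfer ellipse a_t = (r₁ + r₂)/2 = 1.184×10⁷ m.
At r₁: circular v_c1 = √(μ/r₁) = 7340 m/s; transfer-perigee v_p = √[μ(2/r₁ − 1/a_t)] = 8607 m/s.
Δv₁ = v_p − v_c1 = 1267 m/s.
At r₂: circular v_c2 = √(μ/r₂) = 4948 m/s; transfer-apogee v_a = √[μ(2/r₂ − 1/a_t)] = 3912 m/s.
Δv₂ = v_c2 − v_a = 1036 m/s.
Total Δv = Δv₁ + Δv₂ = 2304 m/s.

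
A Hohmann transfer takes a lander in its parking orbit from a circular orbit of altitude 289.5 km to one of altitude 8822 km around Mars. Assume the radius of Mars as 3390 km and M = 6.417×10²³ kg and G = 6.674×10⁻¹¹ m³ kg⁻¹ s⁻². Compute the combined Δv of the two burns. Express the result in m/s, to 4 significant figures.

Δv_total ≈ 1416 m/s

μ = GM = 6.674×10⁻¹¹ × 6.417×10²³ = 4.283×10¹³ m³/s².
r₁ = 3390 + 289.5 = 3679.5 km = 3.6795×10⁶ m.
r₂ = 3390 + 8822 = 12212 km = 1.2212×10⁷ m.
Transfer ellipse a_t = (r₁ + r₂)/2 = 7.946×10⁶ m.
At r₁: circular v_c1 = √(μ/r₁) = 3412 m/s; transfer-periapsis v_p = √[μ(2/r₁ − 1/a_t)] = 4230 m/s.
Δv₁ = v_p − v_c1 = 817.9 m/s.
At r₂: circular v_c2 = √(μ/r₂) = 1873 m/s; transfer-apoapsis v_a = √[μ(2/r₂ − 1/a_t)] = 1274 m/s.
Δv₂ = v_c2 − v_a = 598.3 m/s.
Total Δv = Δv₁ + Δv₂ = 1416 m/s.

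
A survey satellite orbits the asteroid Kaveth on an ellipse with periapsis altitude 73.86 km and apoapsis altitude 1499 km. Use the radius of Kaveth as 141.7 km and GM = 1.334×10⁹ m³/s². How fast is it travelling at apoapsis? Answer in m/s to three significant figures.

r_p = 141.7 + 73.86 = 215.56 km = 2.1556×10⁵ m.
r_a = 141.7 + 1499 = 1640.7 km = 1.6407×10⁶ m.
Semi-major axis a = (r_p + r_a)/2 = 928.13 km = 9.281×10⁵ m.
Vis-viva: v² = μ(2/r − 1/a) = 1.334×10⁹ × (1.219×10⁻⁶ − 1.077×10⁻⁶) = 1.888×10² m²/s².
v = 13.74 m/s.

v ≈ 13.7 m/s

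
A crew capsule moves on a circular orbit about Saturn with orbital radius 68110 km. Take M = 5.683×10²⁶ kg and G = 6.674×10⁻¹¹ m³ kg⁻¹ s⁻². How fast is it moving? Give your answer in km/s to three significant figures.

v ≈ 23.6 km/s

μ = GM = 6.674×10⁻¹¹ × 5.683×10²⁶ = 3.793×10¹⁶ m³/s².
r = 68110 km = 6.811×10⁷ m.
For a circular orbit v = √(μ/r) = √(3.793×10¹⁶ / 6.811×10⁷) = √(5.569×10⁸) = 23600 m/s.
That is 23.60 km/s.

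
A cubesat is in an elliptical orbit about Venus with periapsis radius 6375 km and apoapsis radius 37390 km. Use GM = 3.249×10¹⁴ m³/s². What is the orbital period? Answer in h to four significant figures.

T ≈ 9.912 h

Semi-major axis a = (r_p + r_a)/2 = (6375.0 + 37390)/2 = 21882 km = 2.188×10⁷ m.
By Kepler's third law T = 2π√(a³/μ) = 2π × 5.679×10³ = 3.568×10⁴ s.
= 9.912 h.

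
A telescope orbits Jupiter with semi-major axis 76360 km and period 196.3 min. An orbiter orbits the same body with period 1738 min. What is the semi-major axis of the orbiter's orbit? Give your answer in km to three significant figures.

a₂ ≈ 3.27×10⁵ km

Kepler's third law: a³ ∝ T², so a₂ = a₁ (T₂/T₁)^(2/3).
T₂/T₁ = 8.854, (T₂/T₁)^(2/3) = 4.280.
a₂ = 76360 × 4.280 = 3.268×10⁵ km.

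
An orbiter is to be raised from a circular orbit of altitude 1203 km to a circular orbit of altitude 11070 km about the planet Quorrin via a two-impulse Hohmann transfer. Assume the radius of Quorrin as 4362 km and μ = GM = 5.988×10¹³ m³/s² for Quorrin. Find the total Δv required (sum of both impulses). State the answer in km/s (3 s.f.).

Δv_total ≈ 1.23 km/s

r₁ = 4362 + 1203 = 5565.0 km = 5.5650×10⁶ m.
r₂ = 4362 + 11070 = 15432 km = 1.5432×10⁷ m.
Transfer ellipse a_t = (r₁ + r₂)/2 = 1.050×10⁷ m.
At r₁: circular v_c1 = √(μ/r₁) = 3280 m/s; transfer-periapsis v_p = √[μ(2/r₁ − 1/a_t)] = 3977 m/s.
Δv₁ = v_p − v_c1 = 696.7 m/s.
At r₂: circular v_c2 = √(μ/r₂) = 1970 m/s; transfer-apoapsis v_a = √[μ(2/r₂ − 1/a_t)] = 1434 m/s.
Δv₂ = v_c2 − v_a = 535.7 m/s.
Total Δv = Δv₁ + Δv₂ = 1232 m/s = 1.232 km/s.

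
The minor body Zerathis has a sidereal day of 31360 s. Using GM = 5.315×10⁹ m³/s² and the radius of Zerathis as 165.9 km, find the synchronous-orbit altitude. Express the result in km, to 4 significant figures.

h_sync ≈ 343.8 km

A synchronous orbit has period T, so by Kepler's third law a = (μT²/4π²)^(1/3).
μT²/4π² = 5.315×10⁹ × (3.136×10⁴)² / 39.48 = 1.324×10¹⁷ m³.
a = 5.097×10⁵ m = 509.68 km.
Altitude h = a − R = 509.68 − 165.9 = 343.78 km.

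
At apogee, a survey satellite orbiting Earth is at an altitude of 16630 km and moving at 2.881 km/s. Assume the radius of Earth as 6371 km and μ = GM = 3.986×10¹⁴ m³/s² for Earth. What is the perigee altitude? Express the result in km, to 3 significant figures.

r_a = 6371 + 16630 = 23001 km = 2.300×10⁷ m.
Specific energy ε = v²/2 − μ/r = -1.318×10⁷ J/kg, so a = −μ/(2ε) = 1.512×10⁷ m.
The apsides satisfy r_p + r_a = 2a, so the perigee radius is 2a − r_a = 7.243×10⁶ m = 7242.7 km.
Perigee altitude = 7242.7 − 6371 = 871.71 km.

perigee altitude ≈ 872 km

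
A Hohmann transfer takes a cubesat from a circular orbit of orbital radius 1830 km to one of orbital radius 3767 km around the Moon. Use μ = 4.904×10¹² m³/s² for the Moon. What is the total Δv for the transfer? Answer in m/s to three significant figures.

Δv_total ≈ 481 m/s

r₁ = 1830 km = 1.830×10⁶ m.
r₂ = 3767 km = 3.767×10⁶ m.
Transfer ellipse a_t = (r₁ + r₂)/2 = 2.798×10⁶ m.
At r₁: circular v_c1 = √(μ/r₁) = 1637 m/s; transfer-perilune v_p = √[μ(2/r₁ − 1/a_t)] = 1899 m/s.
Δv₁ = v_p − v_c1 = 262.3 m/s.
At r₂: circular v_c2 = √(μ/r₂) = 1141 m/s; transfer-apolune v_a = √[μ(2/r₂ − 1/a_t)] = 922.7 m/s.
Δv₂ = v_c2 − v_a = 218.3 m/s.
Total Δv = Δv₁ + Δv₂ = 480.6 m/s.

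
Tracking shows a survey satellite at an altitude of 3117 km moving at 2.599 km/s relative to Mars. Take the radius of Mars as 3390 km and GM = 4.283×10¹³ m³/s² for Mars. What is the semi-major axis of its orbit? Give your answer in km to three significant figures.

a ≈ 6680 km

r = 3390 + 3117 = 6507.0 km = 6.507×10⁶ m.
Vis-viva rearranged: 1/a = 2/r − v²/μ = 3.074×10⁻⁷ − 1.577×10⁻⁷ = 1.496×10⁻⁷ m⁻¹.
a = 6.682×10⁶ m = 6682.3 km.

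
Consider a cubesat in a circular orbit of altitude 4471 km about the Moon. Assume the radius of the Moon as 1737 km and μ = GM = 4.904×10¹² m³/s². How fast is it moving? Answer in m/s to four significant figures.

v ≈ 888.8 m/s

r = 1737 + 4471 = 6208.0 km = 6.2080×10⁶ m.
For a circular orbit v = √(μ/r) = √(4.904×10¹² / 6.208×10⁶) = √(7.899×10⁵) = 888.8 m/s.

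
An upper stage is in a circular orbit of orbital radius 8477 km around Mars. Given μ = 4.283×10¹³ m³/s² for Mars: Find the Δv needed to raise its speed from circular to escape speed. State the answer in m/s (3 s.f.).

Δv ≈ 931 m/s

r = 8477 km = 8.477×10⁶ m.
Circular speed v_c = √(μ/r) = 2248 m/s.
Escape speed v_esc = √(2μ/r) = √2 × v_c = 3179 m/s.
Δv = v_esc − v_c = 931.1 m/s.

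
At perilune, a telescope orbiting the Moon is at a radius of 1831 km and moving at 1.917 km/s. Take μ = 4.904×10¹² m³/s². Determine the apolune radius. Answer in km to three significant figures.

r_p = 1.831×10⁶ m.
Specific energy ε = v²/2 − μ/r = -8.409×10⁵ J/kg, so a = −μ/(2ε) = 2.916×10⁶ m.
The apsides satisfy r_p + r_a = 2a, so the apolune radius is 2a − r_p = 4.001×10⁶ m = 4001.0 km.

apolune radius ≈ 4000 km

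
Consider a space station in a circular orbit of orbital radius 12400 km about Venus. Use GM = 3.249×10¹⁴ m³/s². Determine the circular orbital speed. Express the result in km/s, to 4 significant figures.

v ≈ 5.119 km/s

r = 12400 km = 1.240×10⁷ m.
For a circular orbit v = √(μ/r) = √(3.249×10¹⁴ / 1.240×10⁷) = √(2.620×10⁷) = 5119 m/s.
That is 5.119 km/s.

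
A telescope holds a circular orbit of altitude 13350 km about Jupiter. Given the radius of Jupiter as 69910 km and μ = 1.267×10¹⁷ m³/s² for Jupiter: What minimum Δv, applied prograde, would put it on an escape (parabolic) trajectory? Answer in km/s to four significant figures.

Δv ≈ 16.16 km/s

r = 69910 + 13350 = 83260 km = 8.3260×10⁷ m.
Circular speed v_c = √(μ/r) = 39010 m/s.
Escape speed v_esc = √(2μ/r) = √2 × v_c = 55170 m/s.
Δv = v_esc − v_c = 16160 m/s = 16.16 km/s.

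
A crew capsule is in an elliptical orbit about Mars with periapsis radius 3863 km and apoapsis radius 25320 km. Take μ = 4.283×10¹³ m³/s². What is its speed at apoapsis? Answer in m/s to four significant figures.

v ≈ 669.2 m/s

Semi-major axis a = (r_p + r_a)/2 = 14592 km = 1.459×10⁷ m.
Vis-viva: v² = μ(2/r − 1/a) = 4.283×10¹³ × (7.899×10⁻⁸ − 6.853×10⁻⁸) = 4.478×10⁵ m²/s².
v = 669.2 m/s.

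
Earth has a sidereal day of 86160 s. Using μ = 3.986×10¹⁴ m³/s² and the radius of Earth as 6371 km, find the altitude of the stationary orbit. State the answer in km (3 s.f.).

A synchronous orbit has period T, so by Kepler's third law a = (μT²/4π²)^(1/3).
μT²/4π² = 3.986×10¹⁴ × (8.616×10⁴)² / 39.48 = 7.495×10²² m³.
a = 4.216×10⁷ m = 42163 km.
Altitude h = a − R = 42163 − 6371 = 35792 km.

h_sync ≈ 35800 km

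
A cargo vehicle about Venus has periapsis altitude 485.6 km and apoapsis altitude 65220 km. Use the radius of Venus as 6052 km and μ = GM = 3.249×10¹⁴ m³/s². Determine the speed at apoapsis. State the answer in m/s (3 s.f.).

v ≈ 875 m/s

r_p = 6052 + 485.6 = 6537.6 km = 6.5376×10⁶ m.
r_a = 6052 + 65220 = 71272 km = 7.1272×10⁷ m.
Semi-major axis a = (r_p + r_a)/2 = 38905 km = 3.890×10⁷ m.
Vis-viva: v² = μ(2/r − 1/a) = 3.249×10¹⁴ × (2.806×10⁻⁸ − 2.570×10⁻⁸) = 7.660×10⁵ m²/s².
v = 875.2 m/s.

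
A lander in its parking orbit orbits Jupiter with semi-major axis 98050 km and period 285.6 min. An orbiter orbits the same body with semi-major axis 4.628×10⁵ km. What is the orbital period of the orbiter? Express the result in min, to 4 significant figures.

T₂ ≈ 2929 min

Kepler's third law: T² ∝ a³, so T₂ = T₁ (a₂/a₁)^(3/2).
a₂/a₁ = 4.720, (a₂/a₁)^(3/2) = 10.25.
T₂ = 285.6 × 10.25 = 2929 min.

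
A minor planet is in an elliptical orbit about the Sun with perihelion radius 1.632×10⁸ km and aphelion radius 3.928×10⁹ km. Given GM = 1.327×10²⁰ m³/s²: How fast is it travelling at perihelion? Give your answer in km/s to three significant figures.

v ≈ 39.5 km/s

Semi-major axis a = (r_p + r_a)/2 = 2.0456×10⁹ km = 2.046×10¹² m.
Vis-viva: v² = μ(2/r − 1/a) = 1.327×10²⁰ × (1.225×10⁻¹¹ − 4.889×10⁻¹³) = 1.561×10⁹ m²/s².
v = 39510 m/s = 39.51 km/s.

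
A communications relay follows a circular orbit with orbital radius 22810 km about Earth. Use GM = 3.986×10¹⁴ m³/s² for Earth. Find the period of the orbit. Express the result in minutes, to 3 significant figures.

T ≈ 571 minutes

r = 22810 km = 2.281×10⁷ m.
Kepler's third law: T = 2π√(r³/μ) = 2π√((2.281×10⁷)³ / 3.986×10¹⁴).
r³/μ = 2.977×10⁷ s², so T = 2π × 5.457×10³ = 3.428×10⁴ s.
Converting: 3.428×10⁴ s ÷ 60.00 = 571.4 minutes.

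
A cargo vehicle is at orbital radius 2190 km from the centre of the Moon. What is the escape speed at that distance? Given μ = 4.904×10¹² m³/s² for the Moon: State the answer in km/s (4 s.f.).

r = 2190 km = 2.190×10⁶ m.
Escape speed v_esc = √(2μ/r) = √(2 × 4.904×10¹² / 2.190×10⁶) = √(4.479×10⁶) = 2116 m/s.
= 2.116 km/s.

v_esc ≈ 2.116 km/s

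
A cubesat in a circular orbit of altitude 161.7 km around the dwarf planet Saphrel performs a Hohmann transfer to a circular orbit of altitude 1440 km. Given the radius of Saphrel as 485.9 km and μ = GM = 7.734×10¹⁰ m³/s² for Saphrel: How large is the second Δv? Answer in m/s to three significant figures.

Δv ≈ 58.2 m/s

r₁ = 485.9 + 161.7 = 647.60 km = 6.4760×10⁵ m.
r₂ = 485.9 + 1440 = 1925.9 km = 1.9259×10⁶ m.
Transfer ellipse a_t = (r₁ + r₂)/2 = 1.287×10⁶ m.
At r₁: circular v_c1 = √(μ/r₁) = 345.6 m/s; transfer-periapsis v_p = √[μ(2/r₁ − 1/a_t)] = 422.8 m/s.
At r₂: circular v_c2 = √(μ/r₂) = 200.4 m/s; transfer-apoapsis v_a = √[μ(2/r₂ − 1/a_t)] = 142.2 m/s.
Δv₂ = v_c2 − v_a = 58.23 m/s.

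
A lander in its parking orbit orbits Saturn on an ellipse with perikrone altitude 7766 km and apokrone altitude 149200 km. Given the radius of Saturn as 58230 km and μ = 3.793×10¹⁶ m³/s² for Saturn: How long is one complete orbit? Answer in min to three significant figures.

T ≈ 860 min

r_p = 58230 + 7766 = 65996 km = 6.5996×10⁷ m.
r_a = 58230 + 149200 = 207430 km = 2.0743×10⁸ m.
Semi-major axis a = (r_p + r_a)/2 = (65996 + 2.0743×10⁵)/2 = 1.3671×10⁵ km = 1.367×10⁸ m.
By Kepler's third law T = 2π√(a³/μ) = 2π × 8.208×10³ = 5.157×10⁴ s.
= 859.5 min.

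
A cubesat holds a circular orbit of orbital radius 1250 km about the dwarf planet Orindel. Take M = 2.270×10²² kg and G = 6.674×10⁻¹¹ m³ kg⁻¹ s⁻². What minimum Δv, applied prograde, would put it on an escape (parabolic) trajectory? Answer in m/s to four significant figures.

μ = GM = 6.674×10⁻¹¹ × 2.270×10²² = 1.515×10¹² m³/s².
r = 1250 km = 1.250×10⁶ m.
Circular speed v_c = √(μ/r) = 1101 m/s.
Escape speed v_esc = √(2μ/r) = √2 × v_c = 1557 m/s.
Δv = v_esc − v_c = 456.0 m/s.

Δv ≈ 456.0 m/s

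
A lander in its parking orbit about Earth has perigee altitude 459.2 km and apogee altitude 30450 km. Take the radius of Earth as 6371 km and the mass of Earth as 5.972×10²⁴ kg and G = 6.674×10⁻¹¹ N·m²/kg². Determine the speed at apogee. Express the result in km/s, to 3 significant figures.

μ = GM = 6.674×10⁻¹¹ × 5.972×10²⁴ = 3.986×10¹⁴ m³/s².
r_p = 6371 + 459.2 = 6830.2 km = 6.8302×10⁶ m.
r_a = 6371 + 30450 = 36821 km = 3.6821×10⁷ m.
Semi-major axis a = (r_p + r_a)/2 = 21826 km = 2.183×10⁷ m.
Vis-viva: v² = μ(2/r − 1/a) = 3.986×10¹⁴ × (5.432×10⁻⁸ − 4.582×10⁻⁸) = 3.387×10⁶ m²/s².
v = 1841 m/s = 1.841 km/s.

v ≈ 1.84 km/s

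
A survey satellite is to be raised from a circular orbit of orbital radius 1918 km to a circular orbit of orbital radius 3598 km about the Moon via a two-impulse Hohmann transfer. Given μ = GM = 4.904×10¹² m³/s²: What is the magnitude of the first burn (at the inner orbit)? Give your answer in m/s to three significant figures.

Δv ≈ 227 m/s

r₁ = 1918 km = 1.918×10⁶ m.
r₂ = 3598 km = 3.598×10⁶ m.
Transfer ellipse a_t = (r₁ + r₂)/2 = 2.758×10⁶ m.
At r₁: circular v_c1 = √(μ/r₁) = 1599 m/s; transfer-perilune v_p = √[μ(2/r₁ − 1/a_t)] = 1826 m/s.
Δv₁ = v_p − v_c1 = 227.3 m/s.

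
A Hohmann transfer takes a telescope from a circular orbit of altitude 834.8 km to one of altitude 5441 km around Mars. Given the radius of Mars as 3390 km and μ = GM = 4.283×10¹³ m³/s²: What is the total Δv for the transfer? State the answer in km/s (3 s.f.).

Δv_total ≈ 0.95 km/s

r₁ = 3390 + 834.8 = 4224.8 km = 4.2248×10⁶ m.
r₂ = 3390 + 5441 = 8831.0 km = 8.8310×10⁶ m.
Transfer ellipse a_t = (r₁ + r₂)/2 = 6.528×10⁶ m.
At r₁: circular v_c1 = √(μ/r₁) = 3184 m/s; transfer-periapsis v_p = √[μ(2/r₁ − 1/a_t)] = 3703 m/s.
Δv₁ = v_p − v_c1 = 519.3 m/s.
At r₂: circular v_c2 = √(μ/r₂) = 2202 m/s; transfer-apoapsis v_a = √[μ(2/r₂ − 1/a_t)] = 1772 m/s.
Δv₂ = v_c2 − v_a = 430.6 m/s.
Total Δv = Δv₁ + Δv₂ = 949.9 m/s = 0.9499 km/s.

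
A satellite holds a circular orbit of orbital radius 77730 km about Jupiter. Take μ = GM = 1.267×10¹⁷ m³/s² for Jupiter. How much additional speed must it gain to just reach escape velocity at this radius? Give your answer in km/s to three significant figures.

Δv ≈ 16.7 km/s

r = 77730 km = 7.773×10⁷ m.
Circular speed v_c = √(μ/r) = 40370 m/s.
Escape speed v_esc = √(2μ/r) = √2 × v_c = 57100 m/s.
Δv = v_esc − v_c = 16720 m/s = 16.72 km/s.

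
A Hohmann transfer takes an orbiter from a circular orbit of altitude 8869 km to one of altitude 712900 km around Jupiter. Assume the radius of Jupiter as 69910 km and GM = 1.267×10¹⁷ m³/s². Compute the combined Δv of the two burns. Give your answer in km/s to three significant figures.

Δv_total ≈ 21.2 km/s

r₁ = 69910 + 8869 = 78779 km = 7.8779×10⁷ m.
r₂ = 69910 + 712900 = 782810 km = 7.8281×10⁸ m.
Transfer ellipse a_t = (r₁ + r₂)/2 = 4.308×10⁸ m.
At r₁: circular v_c1 = √(μ/r₁) = 40100 m/s; transfer-perijove v_p = √[μ(2/r₁ − 1/a_t)] = 54060 m/s.
Δv₁ = v_p − v_c1 = 13960 m/s.
At r₂: circular v_c2 = √(μ/r₂) = 12720 m/s; transfer-apojove v_a = √[μ(2/r₂ − 1/a_t)] = 5440 m/s.
Δv₂ = v_c2 − v_a = 7282 m/s.
Total Δv = Δv₁ + Δv₂ = 21240 m/s = 21.24 km/s.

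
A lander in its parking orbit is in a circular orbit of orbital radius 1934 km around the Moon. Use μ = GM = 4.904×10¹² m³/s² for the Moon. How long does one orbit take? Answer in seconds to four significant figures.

T ≈ 7631 seconds

r = 1934 km = 1.934×10⁶ m.
Kepler's third law: T = 2π√(r³/μ) = 2π√((1.934×10⁶)³ / 4.904×10¹²).
r³/μ = 1.475×10⁶ s², so T = 2π × 1.215×10³ = 7.631×10³ s.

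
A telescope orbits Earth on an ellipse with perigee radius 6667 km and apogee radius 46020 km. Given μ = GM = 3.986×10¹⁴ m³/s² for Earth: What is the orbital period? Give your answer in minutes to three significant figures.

T ≈ 709 minutes

Semi-major axis a = (r_p + r_a)/2 = (6667.0 + 46020)/2 = 26344 km = 2.634×10⁷ m.
By Kepler's third law T = 2π√(a³/μ) = 2π × 6.772×10³ = 4.255×10⁴ s.
= 709.2 minutes.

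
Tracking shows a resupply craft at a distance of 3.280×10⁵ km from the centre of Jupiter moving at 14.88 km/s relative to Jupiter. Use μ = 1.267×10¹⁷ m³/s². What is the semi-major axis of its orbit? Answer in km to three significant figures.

r = 3.280×10⁸ m.
Vis-viva rearranged: 1/a = 2/r − v²/μ = 6.098×10⁻⁹ − 1.748×10⁻⁹ = 4.350×10⁻⁹ m⁻¹.
a = 2.299×10⁸ m = 2.2988×10⁵ km.

a ≈ 2.30×10⁵ km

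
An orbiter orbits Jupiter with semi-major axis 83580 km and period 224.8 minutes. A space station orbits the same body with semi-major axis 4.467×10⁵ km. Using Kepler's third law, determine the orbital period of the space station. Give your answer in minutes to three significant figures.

T₂ ≈ 2780 minutes

Kepler's third law: T² ∝ a³, so T₂ = T₁ (a₂/a₁)^(3/2).
a₂/a₁ = 5.345, (a₂/a₁)^(3/2) = 12.36.
T₂ = 224.8 × 12.36 = 2778 minutes.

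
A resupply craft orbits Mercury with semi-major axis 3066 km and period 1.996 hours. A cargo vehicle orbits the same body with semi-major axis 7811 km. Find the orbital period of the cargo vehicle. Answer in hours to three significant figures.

T₂ ≈ 8.12 hours

Kepler's third law: T² ∝ a³, so T₂ = T₁ (a₂/a₁)^(3/2).
a₂/a₁ = 2.548, (a₂/a₁)^(3/2) = 4.066.
T₂ = 1.996 × 4.066 = 8.116 hours.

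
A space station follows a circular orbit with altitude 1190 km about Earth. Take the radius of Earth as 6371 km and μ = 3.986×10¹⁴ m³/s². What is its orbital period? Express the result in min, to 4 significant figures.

T ≈ 109.1 min

r = 6371 + 1190 = 7561.0 km = 7.5610×10⁶ m.
Kepler's third law: T = 2π√(r³/μ) = 2π√((7.561×10⁶)³ / 3.986×10¹⁴).
r³/μ = 1.084×10⁶ s², so T = 2π × 1.041×10³ = 6.543×10³ s.
Converting: 6.543×10³ s ÷ 60.00 = 109.1 min.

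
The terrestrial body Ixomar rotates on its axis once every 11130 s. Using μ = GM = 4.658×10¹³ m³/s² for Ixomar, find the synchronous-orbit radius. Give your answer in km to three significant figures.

r_sync ≈ 5270 km

A synchronous orbit has period T, so by Kepler's third law a = (μT²/4π²)^(1/3).
μT²/4π² = 4.658×10¹³ × (1.113×10⁴)² / 39.48 = 1.462×10²⁰ m³.
a = 5.268×10⁶ m = 5267.6 km.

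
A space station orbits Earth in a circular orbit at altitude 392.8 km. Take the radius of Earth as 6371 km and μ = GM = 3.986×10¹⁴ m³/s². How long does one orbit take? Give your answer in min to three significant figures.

T ≈ 92.3 min

r = 6371 + 392.8 = 6763.8 km = 6.7638×10⁶ m.
Kepler's third law: T = 2π√(r³/μ) = 2π√((6.764×10⁶)³ / 3.986×10¹⁴).
r³/μ = 7.763×10⁵ s², so T = 2π × 8.811×10² = 5.536×10³ s.
Converting: 5.536×10³ s ÷ 60.00 = 92.27 min.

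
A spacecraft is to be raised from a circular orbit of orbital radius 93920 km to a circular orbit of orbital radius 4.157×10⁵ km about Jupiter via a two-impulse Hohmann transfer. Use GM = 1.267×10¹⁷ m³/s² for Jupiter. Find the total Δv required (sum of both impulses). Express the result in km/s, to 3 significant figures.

r₁ = 93920 km = 9.392×10⁷ m.
r₂ = 4.157×10⁵ km = 4.157×10⁸ m.
Transfer ellipse a_t = (r₁ + r₂)/2 = 2.548×10⁸ m.
At r₁: circular v_c1 = √(μ/r₁) = 36730 m/s; transfer-perijove v_p = √[μ(2/r₁ − 1/a_t)] = 46910 m/s.
Δv₁ = v_p − v_c1 = 10180 m/s.
At r₂: circular v_c2 = √(μ/r₂) = 17460 m/s; transfer-apojove v_a = √[μ(2/r₂ − 1/a_t)] = 10600 m/s.
Δv₂ = v_c2 − v_a = 6859 m/s.
Total Δv = Δv₁ + Δv₂ = 17040 m/s = 17.04 km/s.

Δv_total ≈ 17.0 km/s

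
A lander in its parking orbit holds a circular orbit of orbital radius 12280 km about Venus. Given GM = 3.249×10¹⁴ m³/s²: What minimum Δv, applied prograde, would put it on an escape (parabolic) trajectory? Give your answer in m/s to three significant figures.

Δv ≈ 2130 m/s

r = 12280 km = 1.228×10⁷ m.
Circular speed v_c = √(μ/r) = 5144 m/s.
Escape speed v_esc = √(2μ/r) = √2 × v_c = 7274 m/s.
Δv = v_esc − v_c = 2131 m/s.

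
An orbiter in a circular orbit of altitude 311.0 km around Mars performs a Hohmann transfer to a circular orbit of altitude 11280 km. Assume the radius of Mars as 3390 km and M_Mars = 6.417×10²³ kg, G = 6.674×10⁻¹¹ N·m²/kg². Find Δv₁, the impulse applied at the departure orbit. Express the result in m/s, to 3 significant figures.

Δv ≈ 897 m/s

μ = GM = 6.674×10⁻¹¹ × 6.417×10²³ = 4.283×10¹³ m³/s².
r₁ = 3390 + 311.0 = 3701.0 km = 3.7010×10⁶ m.
r₂ = 3390 + 11280 = 14670 km = 1.4670×10⁷ m.
Transfer ellipse a_t = (r₁ + r₂)/2 = 9.186×10⁶ m.
At r₁: circular v_c1 = √(μ/r₁) = 3402 m/s; transfer-periapsis v_p = √[μ(2/r₁ − 1/a_t)] = 4299 m/s.
Δv₁ = v_p − v_c1 = 897.2 m/s.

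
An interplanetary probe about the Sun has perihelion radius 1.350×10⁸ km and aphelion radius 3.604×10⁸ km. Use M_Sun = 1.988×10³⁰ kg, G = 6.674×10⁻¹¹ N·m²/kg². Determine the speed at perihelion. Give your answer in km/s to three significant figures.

μ = GM = 6.674×10⁻¹¹ × 1.988×10³⁰ = 1.327×10²⁰ m³/s².
Semi-major axis a = (r_p + r_a)/2 = 2.4770×10⁸ km = 2.477×10¹¹ m.
Vis-viva: v² = μ(2/r − 1/a) = 1.327×10²⁰ × (1.481×10⁻¹¹ − 4.037×10⁻¹²) = 1.430×10⁹ m²/s².
v = 37810 m/s = 37.81 km/s.

v ≈ 37.8 km/s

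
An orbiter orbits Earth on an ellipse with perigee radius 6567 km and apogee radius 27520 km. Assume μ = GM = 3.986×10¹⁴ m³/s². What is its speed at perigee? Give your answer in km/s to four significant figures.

Semi-major axis a = (r_p + r_a)/2 = 17044 km = 1.704×10⁷ m.
Vis-viva: v² = μ(2/r − 1/a) = 3.986×10¹⁴ × (3.046×10⁻⁷ − 5.867×10⁻⁸) = 9.801×10⁷ m²/s².
v = 9900 m/s = 9.900 km/s.

v ≈ 9.900 km/s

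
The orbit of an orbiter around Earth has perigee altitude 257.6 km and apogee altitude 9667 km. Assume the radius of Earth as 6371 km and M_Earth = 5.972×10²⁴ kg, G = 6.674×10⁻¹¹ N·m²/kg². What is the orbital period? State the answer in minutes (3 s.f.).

T ≈ 200 minutes

μ = GM = 6.674×10⁻¹¹ × 5.972×10²⁴ = 3.986×10¹⁴ m³/s².
r_p = 6371 + 257.6 = 6628.6 km = 6.6286×10⁶ m.
r_a = 6371 + 9667 = 16038 km = 1.6038×10⁷ m.
Semi-major axis a = (r_p + r_a)/2 = (6628.6 + 16038)/2 = 11333 km = 1.133×10⁷ m.
By Kepler's third law T = 2π√(a³/μ) = 2π × 1.911×10³ = 1.201×10⁴ s.
= 200.1 minutes.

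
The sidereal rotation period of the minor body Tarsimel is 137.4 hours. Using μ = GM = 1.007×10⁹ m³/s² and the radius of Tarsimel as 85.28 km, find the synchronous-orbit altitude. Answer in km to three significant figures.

T = 137.4 hours = 4.946×10⁵ s.
A synchronous orbit has period T, so by Kepler's third law a = (μT²/4π²)^(1/3).
μT²/4π² = 1.007×10⁹ × (4.946×10⁵)² / 39.48 = 6.241×10¹⁸ m³.
a = 1.841×10⁶ m = 1841.1 km.
Altitude h = a − R = 1841.1 − 85.28 = 1755.8 km.

h_sync ≈ 1760 km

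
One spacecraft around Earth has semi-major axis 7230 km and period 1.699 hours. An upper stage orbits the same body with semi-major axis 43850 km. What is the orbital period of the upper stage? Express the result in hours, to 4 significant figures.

T₂ ≈ 25.38 hours

Kepler's third law: T² ∝ a³, so T₂ = T₁ (a₂/a₁)^(3/2).
a₂/a₁ = 6.065, (a₂/a₁)^(3/2) = 14.94.
T₂ = 1.699 × 14.94 = 25.38 hours.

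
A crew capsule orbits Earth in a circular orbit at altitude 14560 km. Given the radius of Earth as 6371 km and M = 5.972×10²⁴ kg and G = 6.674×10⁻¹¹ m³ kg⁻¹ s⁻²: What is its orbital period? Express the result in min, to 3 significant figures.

μ = GM = 6.674×10⁻¹¹ × 5.972×10²⁴ = 3.986×10¹⁴ m³/s².
r = 6371 + 14560 = 20931 km = 2.0931×10⁷ m.
Kepler's third law: T = 2π√(r³/μ) = 2π√((2.093×10⁷)³ / 3.986×10¹⁴).
r³/μ = 2.301×10⁷ s², so T = 2π × 4.797×10³ = 3.014×10⁴ s.
Converting: 3.014×10⁴ s ÷ 60.00 = 502.3 min.

T ≈ 502 min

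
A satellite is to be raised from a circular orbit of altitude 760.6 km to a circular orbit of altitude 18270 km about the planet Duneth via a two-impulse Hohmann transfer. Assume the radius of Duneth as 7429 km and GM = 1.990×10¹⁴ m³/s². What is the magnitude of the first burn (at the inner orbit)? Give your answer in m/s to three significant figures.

r₁ = 7429 + 760.6 = 8189.6 km = 8.1896×10⁶ m.
r₂ = 7429 + 18270 = 25699 km = 2.5699×10⁷ m.
Transfer ellipse a_t = (r₁ + r₂)/2 = 1.694×10⁷ m.
At r₁: circular v_c1 = √(μ/r₁) = 4929 m/s; transfer-periapsis v_p = √[μ(2/r₁ − 1/a_t)] = 6071 m/s.
Δv₁ = v_p − v_c1 = 1141 m/s.

Δv ≈ 1140 m/s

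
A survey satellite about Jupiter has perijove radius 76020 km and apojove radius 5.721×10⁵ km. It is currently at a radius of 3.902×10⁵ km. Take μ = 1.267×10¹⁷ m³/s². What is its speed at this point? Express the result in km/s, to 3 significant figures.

v ≈ 16.1 km/s

Semi-major axis a = (r_p + r_a)/2 = 3.2406×10⁵ km = 3.241×10⁸ m.
Vis-viva: v² = μ(2/r − 1/a) = 1.267×10¹⁷ × (5.126×10⁻⁹ − 3.086×10⁻⁹) = 2.584×10⁸ m²/s².
v = 16080 m/s = 16.08 km/s.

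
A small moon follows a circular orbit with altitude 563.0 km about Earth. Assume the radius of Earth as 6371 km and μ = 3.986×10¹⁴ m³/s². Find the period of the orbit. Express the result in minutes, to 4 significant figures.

r = 6371 + 563.0 = 6934.0 km = 6.9340×10⁶ m.
Kepler's third law: T = 2π√(r³/μ) = 2π√((6.934×10⁶)³ / 3.986×10¹⁴).
r³/μ = 8.364×10⁵ s², so T = 2π × 9.145×10² = 5.746×10³ s.
Converting: 5.746×10³ s ÷ 60.00 = 95.77 minutes.

T ≈ 95.77 minutes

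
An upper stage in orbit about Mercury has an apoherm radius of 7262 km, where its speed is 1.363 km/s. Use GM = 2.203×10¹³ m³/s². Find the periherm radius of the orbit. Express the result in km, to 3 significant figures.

periherm radius ≈ 3200 km

r_a = 7.262×10⁶ m.
Specific energy ε = v²/2 − μ/r = -2.105×10⁶ J/kg, so a = −μ/(2ε) = 5.233×10⁶ m.
The apsides satisfy r_p + r_a = 2a, so the periherm radius is 2a − r_a = 3.205×10⁶ m = 3205.0 km.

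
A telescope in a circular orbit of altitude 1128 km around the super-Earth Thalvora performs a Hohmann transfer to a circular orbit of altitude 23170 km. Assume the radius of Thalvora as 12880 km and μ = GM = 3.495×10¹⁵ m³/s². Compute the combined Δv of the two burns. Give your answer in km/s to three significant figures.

Δv_total ≈ 5.64 km/s

r₁ = 12880 + 1128 = 14008 km = 1.4008×10⁷ m.
r₂ = 12880 + 23170 = 36050 km = 3.6050×10⁷ m.
Transfer ellipse a_t = (r₁ + r₂)/2 = 2.503×10⁷ m.
At r₁: circular v_c1 = √(μ/r₁) = 15800 m/s; transfer-periapsis v_p = √[μ(2/r₁ − 1/a_t)] = 18960 m/s.
Δv₁ = v_p − v_c1 = 3161 m/s.
At r₂: circular v_c2 = √(μ/r₂) = 9846 m/s; transfer-apoapsis v_a = √[μ(2/r₂ − 1/a_t)] = 7366 m/s.
Δv₂ = v_c2 − v_a = 2480 m/s.
Total Δv = Δv₁ + Δv₂ = 5641 m/s = 5.641 km/s.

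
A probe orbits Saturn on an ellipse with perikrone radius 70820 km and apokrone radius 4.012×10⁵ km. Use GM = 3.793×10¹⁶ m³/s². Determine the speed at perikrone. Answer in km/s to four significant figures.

v ≈ 30.17 km/s

Semi-major axis a = (r_p + r_a)/2 = 2.3601×10⁵ km = 2.360×10⁸ m.
Vis-viva: v² = μ(2/r − 1/a) = 3.793×10¹⁶ × (2.824×10⁻⁸ − 4.237×10⁻⁹) = 9.105×10⁸ m²/s².
v = 30170 m/s = 30.17 km/s.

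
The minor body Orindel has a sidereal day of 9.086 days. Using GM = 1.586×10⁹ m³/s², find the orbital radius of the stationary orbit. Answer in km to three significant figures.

T = 9.086 days = 7.850×10⁵ s.
A synchronous orbit has period T, so by Kepler's third law a = (μT²/4π²)^(1/3).
μT²/4π² = 1.586×10⁹ × (7.850×10⁵)² / 39.48 = 2.476×10¹⁹ m³.
a = 2.915×10⁶ m = 2914.6 km.

r_sync ≈ 2910 km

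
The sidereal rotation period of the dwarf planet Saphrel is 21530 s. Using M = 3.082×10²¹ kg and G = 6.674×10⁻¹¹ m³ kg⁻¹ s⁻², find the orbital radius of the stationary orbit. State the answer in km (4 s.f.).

r_sync ≈ 1342 km

μ = GM = 6.674×10⁻¹¹ × 3.082×10²¹ = 2.057×10¹¹ m³/s².
A synchronous orbit has period T, so by Kepler's third law a = (μT²/4π²)^(1/3).
μT²/4π² = 2.057×10¹¹ × (2.153×10⁴)² / 39.48 = 2.415×10¹⁸ m³.
a = 1.342×10⁶ m = 1341.7 km.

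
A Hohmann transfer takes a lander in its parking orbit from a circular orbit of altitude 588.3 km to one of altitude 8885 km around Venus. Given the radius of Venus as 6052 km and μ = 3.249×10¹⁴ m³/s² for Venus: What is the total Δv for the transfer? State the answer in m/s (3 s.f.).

Δv_total ≈ 2240 m/s

r₁ = 6052 + 588.3 = 6640.3 km = 6.6403×10⁶ m.
r₂ = 6052 + 8885 = 14937 km = 1.4937×10⁷ m.
Transfer ellipse a_t = (r₁ + r₂)/2 = 1.079×10⁷ m.
At r₁: circular v_c1 = √(μ/r₁) = 6995 m/s; transfer-periapsis v_p = √[μ(2/r₁ − 1/a_t)] = 8231 m/s.
Δv₁ = v_p − v_c1 = 1236 m/s.
At r₂: circular v_c2 = √(μ/r₂) = 4664 m/s; transfer-apoapsis v_a = √[μ(2/r₂ − 1/a_t)] = 3659 m/s.
Δv₂ = v_c2 − v_a = 1005 m/s.
Total Δv = Δv₁ + Δv₂ = 2241 m/s.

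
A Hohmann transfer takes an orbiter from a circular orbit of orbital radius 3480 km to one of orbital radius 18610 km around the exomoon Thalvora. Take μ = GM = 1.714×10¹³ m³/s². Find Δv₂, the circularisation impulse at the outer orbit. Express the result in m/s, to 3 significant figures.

Δv ≈ 421 m/s

r₁ = 3480 km = 3.480×10⁶ m.
r₂ = 18610 km = 1.861×10⁷ m.
Transfer ellipse a_t = (r₁ + r₂)/2 = 1.104×10⁷ m.
At r₁: circular v_c1 = √(μ/r₁) = 2219 m/s; transfer-periapsis v_p = √[μ(2/r₁ − 1/a_t)] = 2881 m/s.
At r₂: circular v_c2 = √(μ/r₂) = 959.7 m/s; transfer-apoapsis v_a = √[μ(2/r₂ − 1/a_t)] = 538.7 m/s.
Δv₂ = v_c2 − v_a = 421.0 m/s.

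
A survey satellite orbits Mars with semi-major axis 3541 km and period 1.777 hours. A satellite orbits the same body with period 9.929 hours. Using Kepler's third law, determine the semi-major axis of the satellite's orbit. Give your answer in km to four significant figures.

Kepler's third law: a³ ∝ T², so a₂ = a₁ (T₂/T₁)^(2/3).
T₂/T₁ = 5.588, (T₂/T₁)^(2/3) = 3.149.
a₂ = 3541 × 3.149 = 11150 km.

a₂ ≈ 11150 km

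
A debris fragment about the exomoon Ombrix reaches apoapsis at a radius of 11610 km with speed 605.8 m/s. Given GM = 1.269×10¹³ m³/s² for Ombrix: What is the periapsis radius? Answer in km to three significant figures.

r_a = 1.161×10⁷ m.
Specific energy ε = v²/2 − μ/r = -9.095×10⁵ J/kg, so a = −μ/(2ε) = 6.976×10⁶ m.
The apsides satisfy r_p + r_a = 2a, so the periapsis radius is 2a − r_a = 2.342×10⁶ m = 2342.3 km.

periapsis radius ≈ 2340 km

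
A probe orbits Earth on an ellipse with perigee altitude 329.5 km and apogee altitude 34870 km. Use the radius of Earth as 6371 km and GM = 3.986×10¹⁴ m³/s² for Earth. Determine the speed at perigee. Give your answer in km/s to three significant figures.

r_p = 6371 + 329.5 = 6700.5 km = 6.7005×10⁶ m.
r_a = 6371 + 34870 = 41241 km = 4.1241×10⁷ m.
Semi-major axis a = (r_p + r_a)/2 = 23971 km = 2.397×10⁷ m.
Vis-viva: v² = μ(2/r − 1/a) = 3.986×10¹⁴ × (2.985×10⁻⁷ − 4.172×10⁻⁸) = 1.023×10⁸ m²/s².
v = 10120 m/s = 10.12 km/s.

v ≈ 10.1 km/s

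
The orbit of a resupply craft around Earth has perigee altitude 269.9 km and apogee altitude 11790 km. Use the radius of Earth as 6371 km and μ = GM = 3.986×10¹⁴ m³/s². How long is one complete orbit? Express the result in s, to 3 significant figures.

T ≈ 13700 s

r_p = 6371 + 269.9 = 6640.9 km = 6.6409×10⁶ m.
r_a = 6371 + 11790 = 18161 km = 1.8161×10⁷ m.
Semi-major axis a = (r_p + r_a)/2 = (6640.9 + 18161)/2 = 12401 km = 1.240×10⁷ m.
By Kepler's third law T = 2π√(a³/μ) = 2π × 2.187×10³ = 1.374×10⁴ s.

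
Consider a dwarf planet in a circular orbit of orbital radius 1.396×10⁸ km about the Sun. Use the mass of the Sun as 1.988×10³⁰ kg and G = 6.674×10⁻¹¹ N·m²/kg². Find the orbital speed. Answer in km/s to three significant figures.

μ = GM = 6.674×10⁻¹¹ × 1.988×10³⁰ = 1.327×10²⁰ m³/s².
r = 1.396×10⁸ km = 1.396×10¹¹ m.
For a circular orbit v = √(μ/r) = √(1.327×10²⁰ / 1.396×10¹¹) = √(9.504×10⁸) = 30830 m/s.
That is 30.83 km/s.

v ≈ 30.8 km/s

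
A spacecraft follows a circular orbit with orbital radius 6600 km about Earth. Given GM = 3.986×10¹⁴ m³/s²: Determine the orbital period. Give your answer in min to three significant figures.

T ≈ 88.9 min

r = 6600 km = 6.600×10⁶ m.
Kepler's third law: T = 2π√(r³/μ) = 2π√((6.600×10⁶)³ / 3.986×10¹⁴).
r³/μ = 7.213×10⁵ s², so T = 2π × 8.493×10² = 5.336×10³ s.
Converting: 5.336×10³ s ÷ 60.00 = 88.94 min.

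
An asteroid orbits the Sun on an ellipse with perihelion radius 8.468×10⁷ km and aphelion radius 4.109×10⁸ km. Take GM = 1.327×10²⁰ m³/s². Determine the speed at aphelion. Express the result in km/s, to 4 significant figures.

v ≈ 10.51 km/s

Semi-major axis a = (r_p + r_a)/2 = 2.4779×10⁸ km = 2.478×10¹¹ m.
Vis-viva: v² = μ(2/r − 1/a) = 1.327×10²⁰ × (4.867×10⁻¹² − 4.036×10⁻¹²) = 1.104×10⁸ m²/s².
v = 10510 m/s = 10.51 km/s.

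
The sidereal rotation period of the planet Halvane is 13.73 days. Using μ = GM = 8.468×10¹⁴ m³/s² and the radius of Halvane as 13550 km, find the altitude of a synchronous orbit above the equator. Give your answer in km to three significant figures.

T = 13.73 days = 1.186×10⁶ s.
A synchronous orbit has period T, so by Kepler's third law a = (μT²/4π²)^(1/3).
μT²/4π² = 8.468×10¹⁴ × (1.186×10⁶)² / 39.48 = 3.018×10²⁵ m³.
a = 3.114×10⁸ m = 3.1136×10⁵ km.
Altitude h = a − R = 3.1136×10⁵ − 13550 = 2.9781×10⁵ km.

h_sync ≈ 2.98×10⁵ km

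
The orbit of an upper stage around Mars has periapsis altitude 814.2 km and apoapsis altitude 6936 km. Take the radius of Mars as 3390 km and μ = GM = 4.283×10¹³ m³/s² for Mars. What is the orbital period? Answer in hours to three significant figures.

r_p = 3390 + 814.2 = 4204.2 km = 4.2042×10⁶ m.
r_a = 3390 + 6936 = 10326 km = 1.0326×10⁷ m.
Semi-major axis a = (r_p + r_a)/2 = (4204.2 + 10326)/2 = 7265.1 km = 7.265×10⁶ m.
By Kepler's third law T = 2π√(a³/μ) = 2π × 2.992×10³ = 1.880×10⁴ s.
= 5.222 hours.

T ≈ 5.22 hours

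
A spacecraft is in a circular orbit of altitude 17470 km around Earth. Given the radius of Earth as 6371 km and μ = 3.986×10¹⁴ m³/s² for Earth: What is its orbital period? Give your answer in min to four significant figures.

T ≈ 610.6 min

r = 6371 + 17470 = 23841 km = 2.3841×10⁷ m.
Kepler's third law: T = 2π√(r³/μ) = 2π√((2.384×10⁷)³ / 3.986×10¹⁴).
r³/μ = 3.400×10⁷ s², so T = 2π × 5.831×10³ = 3.664×10⁴ s.
Converting: 3.664×10⁴ s ÷ 60.00 = 610.6 min.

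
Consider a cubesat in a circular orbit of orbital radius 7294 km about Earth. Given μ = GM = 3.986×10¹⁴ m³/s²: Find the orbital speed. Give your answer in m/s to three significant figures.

r = 7294 km = 7.294×10⁶ m.
For a circular orbit v = √(μ/r) = √(3.986×10¹⁴ / 7.294×10⁶) = √(5.465×10⁷) = 7392 m/s.

v ≈ 7390 m/s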